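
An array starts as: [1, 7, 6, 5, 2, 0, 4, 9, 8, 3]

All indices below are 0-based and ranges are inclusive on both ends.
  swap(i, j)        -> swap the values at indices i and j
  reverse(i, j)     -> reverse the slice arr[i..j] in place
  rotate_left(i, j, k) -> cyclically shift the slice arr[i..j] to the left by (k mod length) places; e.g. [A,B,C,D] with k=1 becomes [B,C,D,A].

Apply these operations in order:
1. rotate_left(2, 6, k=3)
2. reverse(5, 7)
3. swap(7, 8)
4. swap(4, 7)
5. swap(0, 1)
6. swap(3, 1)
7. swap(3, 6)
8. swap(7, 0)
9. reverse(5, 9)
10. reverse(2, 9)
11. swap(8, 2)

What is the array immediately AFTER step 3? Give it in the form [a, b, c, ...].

After 1 (rotate_left(2, 6, k=3)): [1, 7, 0, 4, 6, 5, 2, 9, 8, 3]
After 2 (reverse(5, 7)): [1, 7, 0, 4, 6, 9, 2, 5, 8, 3]
After 3 (swap(7, 8)): [1, 7, 0, 4, 6, 9, 2, 8, 5, 3]

Answer: [1, 7, 0, 4, 6, 9, 2, 8, 5, 3]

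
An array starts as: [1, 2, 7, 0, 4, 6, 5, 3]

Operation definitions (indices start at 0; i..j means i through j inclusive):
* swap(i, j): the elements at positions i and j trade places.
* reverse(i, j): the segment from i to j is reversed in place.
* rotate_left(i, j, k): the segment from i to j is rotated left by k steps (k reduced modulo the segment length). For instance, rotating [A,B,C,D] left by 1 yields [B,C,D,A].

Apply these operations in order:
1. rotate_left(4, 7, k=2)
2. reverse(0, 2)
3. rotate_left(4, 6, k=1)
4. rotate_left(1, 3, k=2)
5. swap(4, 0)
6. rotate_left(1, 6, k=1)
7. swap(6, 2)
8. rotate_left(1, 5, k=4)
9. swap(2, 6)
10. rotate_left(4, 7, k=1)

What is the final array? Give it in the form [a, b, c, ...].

After 1 (rotate_left(4, 7, k=2)): [1, 2, 7, 0, 5, 3, 4, 6]
After 2 (reverse(0, 2)): [7, 2, 1, 0, 5, 3, 4, 6]
After 3 (rotate_left(4, 6, k=1)): [7, 2, 1, 0, 3, 4, 5, 6]
After 4 (rotate_left(1, 3, k=2)): [7, 0, 2, 1, 3, 4, 5, 6]
After 5 (swap(4, 0)): [3, 0, 2, 1, 7, 4, 5, 6]
After 6 (rotate_left(1, 6, k=1)): [3, 2, 1, 7, 4, 5, 0, 6]
After 7 (swap(6, 2)): [3, 2, 0, 7, 4, 5, 1, 6]
After 8 (rotate_left(1, 5, k=4)): [3, 5, 2, 0, 7, 4, 1, 6]
After 9 (swap(2, 6)): [3, 5, 1, 0, 7, 4, 2, 6]
After 10 (rotate_left(4, 7, k=1)): [3, 5, 1, 0, 4, 2, 6, 7]

Answer: [3, 5, 1, 0, 4, 2, 6, 7]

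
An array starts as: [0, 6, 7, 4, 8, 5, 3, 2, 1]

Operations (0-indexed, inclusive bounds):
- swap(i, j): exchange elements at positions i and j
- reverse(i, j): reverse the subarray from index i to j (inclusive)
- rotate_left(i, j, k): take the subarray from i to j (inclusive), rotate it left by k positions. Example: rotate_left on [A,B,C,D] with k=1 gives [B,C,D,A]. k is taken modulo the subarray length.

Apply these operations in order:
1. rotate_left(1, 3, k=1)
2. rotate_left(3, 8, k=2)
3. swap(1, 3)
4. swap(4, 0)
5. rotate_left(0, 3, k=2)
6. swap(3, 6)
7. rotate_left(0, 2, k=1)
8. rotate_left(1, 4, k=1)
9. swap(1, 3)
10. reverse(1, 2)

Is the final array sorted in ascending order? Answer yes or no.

Answer: no

Derivation:
After 1 (rotate_left(1, 3, k=1)): [0, 7, 4, 6, 8, 5, 3, 2, 1]
After 2 (rotate_left(3, 8, k=2)): [0, 7, 4, 5, 3, 2, 1, 6, 8]
After 3 (swap(1, 3)): [0, 5, 4, 7, 3, 2, 1, 6, 8]
After 4 (swap(4, 0)): [3, 5, 4, 7, 0, 2, 1, 6, 8]
After 5 (rotate_left(0, 3, k=2)): [4, 7, 3, 5, 0, 2, 1, 6, 8]
After 6 (swap(3, 6)): [4, 7, 3, 1, 0, 2, 5, 6, 8]
After 7 (rotate_left(0, 2, k=1)): [7, 3, 4, 1, 0, 2, 5, 6, 8]
After 8 (rotate_left(1, 4, k=1)): [7, 4, 1, 0, 3, 2, 5, 6, 8]
After 9 (swap(1, 3)): [7, 0, 1, 4, 3, 2, 5, 6, 8]
After 10 (reverse(1, 2)): [7, 1, 0, 4, 3, 2, 5, 6, 8]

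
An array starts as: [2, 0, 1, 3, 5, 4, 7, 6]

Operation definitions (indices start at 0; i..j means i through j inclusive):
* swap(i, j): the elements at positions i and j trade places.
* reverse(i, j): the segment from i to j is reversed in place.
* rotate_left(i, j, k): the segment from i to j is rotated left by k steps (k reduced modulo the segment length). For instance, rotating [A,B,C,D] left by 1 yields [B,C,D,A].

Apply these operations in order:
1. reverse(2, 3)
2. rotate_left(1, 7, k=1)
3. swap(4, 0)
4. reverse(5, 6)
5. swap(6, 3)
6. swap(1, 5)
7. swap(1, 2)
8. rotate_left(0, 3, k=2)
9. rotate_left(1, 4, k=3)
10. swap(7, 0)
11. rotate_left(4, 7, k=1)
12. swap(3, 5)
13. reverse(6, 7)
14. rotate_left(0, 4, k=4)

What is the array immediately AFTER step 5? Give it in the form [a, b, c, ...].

After 1 (reverse(2, 3)): [2, 0, 3, 1, 5, 4, 7, 6]
After 2 (rotate_left(1, 7, k=1)): [2, 3, 1, 5, 4, 7, 6, 0]
After 3 (swap(4, 0)): [4, 3, 1, 5, 2, 7, 6, 0]
After 4 (reverse(5, 6)): [4, 3, 1, 5, 2, 6, 7, 0]
After 5 (swap(6, 3)): [4, 3, 1, 7, 2, 6, 5, 0]

Answer: [4, 3, 1, 7, 2, 6, 5, 0]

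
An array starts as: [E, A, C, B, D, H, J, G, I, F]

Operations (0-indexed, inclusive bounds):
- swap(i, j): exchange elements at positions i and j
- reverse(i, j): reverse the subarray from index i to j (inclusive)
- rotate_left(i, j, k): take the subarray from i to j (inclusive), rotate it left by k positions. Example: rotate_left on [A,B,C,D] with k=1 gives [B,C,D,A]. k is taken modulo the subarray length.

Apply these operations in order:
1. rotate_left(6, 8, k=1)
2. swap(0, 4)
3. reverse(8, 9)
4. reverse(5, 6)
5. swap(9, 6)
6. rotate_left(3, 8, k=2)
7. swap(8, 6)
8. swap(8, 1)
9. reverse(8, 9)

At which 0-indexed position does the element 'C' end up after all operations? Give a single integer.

Answer: 2

Derivation:
After 1 (rotate_left(6, 8, k=1)): [E, A, C, B, D, H, G, I, J, F]
After 2 (swap(0, 4)): [D, A, C, B, E, H, G, I, J, F]
After 3 (reverse(8, 9)): [D, A, C, B, E, H, G, I, F, J]
After 4 (reverse(5, 6)): [D, A, C, B, E, G, H, I, F, J]
After 5 (swap(9, 6)): [D, A, C, B, E, G, J, I, F, H]
After 6 (rotate_left(3, 8, k=2)): [D, A, C, G, J, I, F, B, E, H]
After 7 (swap(8, 6)): [D, A, C, G, J, I, E, B, F, H]
After 8 (swap(8, 1)): [D, F, C, G, J, I, E, B, A, H]
After 9 (reverse(8, 9)): [D, F, C, G, J, I, E, B, H, A]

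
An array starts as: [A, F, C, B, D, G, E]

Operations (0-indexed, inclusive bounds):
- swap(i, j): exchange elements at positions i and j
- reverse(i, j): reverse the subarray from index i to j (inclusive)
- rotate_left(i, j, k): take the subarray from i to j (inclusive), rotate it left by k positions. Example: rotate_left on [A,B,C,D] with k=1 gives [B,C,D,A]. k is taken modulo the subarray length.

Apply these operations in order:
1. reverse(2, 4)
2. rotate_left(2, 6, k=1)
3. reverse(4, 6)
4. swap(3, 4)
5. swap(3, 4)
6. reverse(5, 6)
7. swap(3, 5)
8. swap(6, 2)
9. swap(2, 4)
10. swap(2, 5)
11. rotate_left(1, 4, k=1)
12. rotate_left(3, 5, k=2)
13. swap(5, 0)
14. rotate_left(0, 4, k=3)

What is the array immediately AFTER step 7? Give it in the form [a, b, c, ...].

After 1 (reverse(2, 4)): [A, F, D, B, C, G, E]
After 2 (rotate_left(2, 6, k=1)): [A, F, B, C, G, E, D]
After 3 (reverse(4, 6)): [A, F, B, C, D, E, G]
After 4 (swap(3, 4)): [A, F, B, D, C, E, G]
After 5 (swap(3, 4)): [A, F, B, C, D, E, G]
After 6 (reverse(5, 6)): [A, F, B, C, D, G, E]
After 7 (swap(3, 5)): [A, F, B, G, D, C, E]

Answer: [A, F, B, G, D, C, E]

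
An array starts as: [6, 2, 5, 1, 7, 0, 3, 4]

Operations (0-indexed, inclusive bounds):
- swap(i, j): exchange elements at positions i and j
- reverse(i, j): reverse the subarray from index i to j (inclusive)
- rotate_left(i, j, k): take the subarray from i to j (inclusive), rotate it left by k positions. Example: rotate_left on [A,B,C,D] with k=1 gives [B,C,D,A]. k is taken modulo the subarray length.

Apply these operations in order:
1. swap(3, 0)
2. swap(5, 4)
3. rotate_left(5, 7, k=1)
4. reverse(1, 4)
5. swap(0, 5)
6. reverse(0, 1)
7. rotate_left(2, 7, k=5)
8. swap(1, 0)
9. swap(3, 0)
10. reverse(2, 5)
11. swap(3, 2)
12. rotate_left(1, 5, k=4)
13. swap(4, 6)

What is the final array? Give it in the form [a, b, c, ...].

Answer: [6, 7, 0, 5, 1, 3, 2, 4]

Derivation:
After 1 (swap(3, 0)): [1, 2, 5, 6, 7, 0, 3, 4]
After 2 (swap(5, 4)): [1, 2, 5, 6, 0, 7, 3, 4]
After 3 (rotate_left(5, 7, k=1)): [1, 2, 5, 6, 0, 3, 4, 7]
After 4 (reverse(1, 4)): [1, 0, 6, 5, 2, 3, 4, 7]
After 5 (swap(0, 5)): [3, 0, 6, 5, 2, 1, 4, 7]
After 6 (reverse(0, 1)): [0, 3, 6, 5, 2, 1, 4, 7]
After 7 (rotate_left(2, 7, k=5)): [0, 3, 7, 6, 5, 2, 1, 4]
After 8 (swap(1, 0)): [3, 0, 7, 6, 5, 2, 1, 4]
After 9 (swap(3, 0)): [6, 0, 7, 3, 5, 2, 1, 4]
After 10 (reverse(2, 5)): [6, 0, 2, 5, 3, 7, 1, 4]
After 11 (swap(3, 2)): [6, 0, 5, 2, 3, 7, 1, 4]
After 12 (rotate_left(1, 5, k=4)): [6, 7, 0, 5, 2, 3, 1, 4]
After 13 (swap(4, 6)): [6, 7, 0, 5, 1, 3, 2, 4]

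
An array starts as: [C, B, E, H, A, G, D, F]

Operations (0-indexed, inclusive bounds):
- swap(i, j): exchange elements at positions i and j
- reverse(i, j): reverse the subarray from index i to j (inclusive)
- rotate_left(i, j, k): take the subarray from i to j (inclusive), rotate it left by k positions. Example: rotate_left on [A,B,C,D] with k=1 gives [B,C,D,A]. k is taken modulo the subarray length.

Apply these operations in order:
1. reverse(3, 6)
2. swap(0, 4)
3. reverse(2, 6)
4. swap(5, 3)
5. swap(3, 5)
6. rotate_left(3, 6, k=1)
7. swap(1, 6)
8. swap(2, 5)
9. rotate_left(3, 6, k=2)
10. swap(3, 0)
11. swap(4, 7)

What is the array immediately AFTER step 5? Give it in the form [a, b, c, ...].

Answer: [G, B, H, A, C, D, E, F]

Derivation:
After 1 (reverse(3, 6)): [C, B, E, D, G, A, H, F]
After 2 (swap(0, 4)): [G, B, E, D, C, A, H, F]
After 3 (reverse(2, 6)): [G, B, H, A, C, D, E, F]
After 4 (swap(5, 3)): [G, B, H, D, C, A, E, F]
After 5 (swap(3, 5)): [G, B, H, A, C, D, E, F]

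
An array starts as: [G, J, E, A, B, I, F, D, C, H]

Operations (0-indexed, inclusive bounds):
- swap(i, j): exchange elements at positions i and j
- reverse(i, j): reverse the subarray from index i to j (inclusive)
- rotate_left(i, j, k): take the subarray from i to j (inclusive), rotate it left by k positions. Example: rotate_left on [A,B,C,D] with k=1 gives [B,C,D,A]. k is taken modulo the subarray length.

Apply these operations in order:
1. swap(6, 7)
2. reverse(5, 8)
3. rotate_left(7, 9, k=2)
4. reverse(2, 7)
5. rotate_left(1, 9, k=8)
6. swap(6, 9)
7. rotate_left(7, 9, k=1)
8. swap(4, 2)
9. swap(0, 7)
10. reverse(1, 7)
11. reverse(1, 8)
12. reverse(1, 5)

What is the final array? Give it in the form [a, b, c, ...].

Answer: [E, J, H, F, I, B, C, D, G, A]

Derivation:
After 1 (swap(6, 7)): [G, J, E, A, B, I, D, F, C, H]
After 2 (reverse(5, 8)): [G, J, E, A, B, C, F, D, I, H]
After 3 (rotate_left(7, 9, k=2)): [G, J, E, A, B, C, F, H, D, I]
After 4 (reverse(2, 7)): [G, J, H, F, C, B, A, E, D, I]
After 5 (rotate_left(1, 9, k=8)): [G, I, J, H, F, C, B, A, E, D]
After 6 (swap(6, 9)): [G, I, J, H, F, C, D, A, E, B]
After 7 (rotate_left(7, 9, k=1)): [G, I, J, H, F, C, D, E, B, A]
After 8 (swap(4, 2)): [G, I, F, H, J, C, D, E, B, A]
After 9 (swap(0, 7)): [E, I, F, H, J, C, D, G, B, A]
After 10 (reverse(1, 7)): [E, G, D, C, J, H, F, I, B, A]
After 11 (reverse(1, 8)): [E, B, I, F, H, J, C, D, G, A]
After 12 (reverse(1, 5)): [E, J, H, F, I, B, C, D, G, A]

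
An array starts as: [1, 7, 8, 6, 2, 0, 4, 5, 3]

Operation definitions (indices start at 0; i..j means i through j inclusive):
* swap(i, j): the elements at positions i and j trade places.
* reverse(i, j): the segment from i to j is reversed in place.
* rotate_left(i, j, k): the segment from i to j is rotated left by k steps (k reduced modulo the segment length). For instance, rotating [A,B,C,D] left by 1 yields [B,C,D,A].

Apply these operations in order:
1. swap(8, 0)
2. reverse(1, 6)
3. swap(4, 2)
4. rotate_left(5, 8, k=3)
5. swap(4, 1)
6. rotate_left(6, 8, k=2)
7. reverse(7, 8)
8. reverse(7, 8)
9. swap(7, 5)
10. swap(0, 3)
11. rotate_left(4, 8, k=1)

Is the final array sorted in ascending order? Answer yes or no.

After 1 (swap(8, 0)): [3, 7, 8, 6, 2, 0, 4, 5, 1]
After 2 (reverse(1, 6)): [3, 4, 0, 2, 6, 8, 7, 5, 1]
After 3 (swap(4, 2)): [3, 4, 6, 2, 0, 8, 7, 5, 1]
After 4 (rotate_left(5, 8, k=3)): [3, 4, 6, 2, 0, 1, 8, 7, 5]
After 5 (swap(4, 1)): [3, 0, 6, 2, 4, 1, 8, 7, 5]
After 6 (rotate_left(6, 8, k=2)): [3, 0, 6, 2, 4, 1, 5, 8, 7]
After 7 (reverse(7, 8)): [3, 0, 6, 2, 4, 1, 5, 7, 8]
After 8 (reverse(7, 8)): [3, 0, 6, 2, 4, 1, 5, 8, 7]
After 9 (swap(7, 5)): [3, 0, 6, 2, 4, 8, 5, 1, 7]
After 10 (swap(0, 3)): [2, 0, 6, 3, 4, 8, 5, 1, 7]
After 11 (rotate_left(4, 8, k=1)): [2, 0, 6, 3, 8, 5, 1, 7, 4]

Answer: no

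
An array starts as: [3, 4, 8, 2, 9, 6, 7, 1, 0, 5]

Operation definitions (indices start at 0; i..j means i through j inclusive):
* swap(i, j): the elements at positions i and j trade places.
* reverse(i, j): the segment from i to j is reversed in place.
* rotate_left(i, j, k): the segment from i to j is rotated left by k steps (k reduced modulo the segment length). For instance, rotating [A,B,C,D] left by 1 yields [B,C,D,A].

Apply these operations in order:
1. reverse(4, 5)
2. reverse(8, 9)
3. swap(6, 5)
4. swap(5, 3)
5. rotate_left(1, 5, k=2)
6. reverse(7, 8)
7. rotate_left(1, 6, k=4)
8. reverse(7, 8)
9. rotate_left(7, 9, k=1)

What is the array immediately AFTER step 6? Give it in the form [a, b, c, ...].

After 1 (reverse(4, 5)): [3, 4, 8, 2, 6, 9, 7, 1, 0, 5]
After 2 (reverse(8, 9)): [3, 4, 8, 2, 6, 9, 7, 1, 5, 0]
After 3 (swap(6, 5)): [3, 4, 8, 2, 6, 7, 9, 1, 5, 0]
After 4 (swap(5, 3)): [3, 4, 8, 7, 6, 2, 9, 1, 5, 0]
After 5 (rotate_left(1, 5, k=2)): [3, 7, 6, 2, 4, 8, 9, 1, 5, 0]
After 6 (reverse(7, 8)): [3, 7, 6, 2, 4, 8, 9, 5, 1, 0]

Answer: [3, 7, 6, 2, 4, 8, 9, 5, 1, 0]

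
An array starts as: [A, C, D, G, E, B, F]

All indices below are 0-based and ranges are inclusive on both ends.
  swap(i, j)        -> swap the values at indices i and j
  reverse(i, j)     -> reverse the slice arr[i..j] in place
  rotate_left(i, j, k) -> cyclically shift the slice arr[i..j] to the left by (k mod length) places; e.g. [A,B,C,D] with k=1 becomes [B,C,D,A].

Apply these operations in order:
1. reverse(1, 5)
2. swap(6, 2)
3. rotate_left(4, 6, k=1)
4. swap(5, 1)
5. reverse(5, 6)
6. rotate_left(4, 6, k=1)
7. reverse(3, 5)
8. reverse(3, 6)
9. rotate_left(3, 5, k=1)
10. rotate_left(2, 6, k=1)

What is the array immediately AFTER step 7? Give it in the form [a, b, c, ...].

Answer: [A, E, F, B, D, G, C]

Derivation:
After 1 (reverse(1, 5)): [A, B, E, G, D, C, F]
After 2 (swap(6, 2)): [A, B, F, G, D, C, E]
After 3 (rotate_left(4, 6, k=1)): [A, B, F, G, C, E, D]
After 4 (swap(5, 1)): [A, E, F, G, C, B, D]
After 5 (reverse(5, 6)): [A, E, F, G, C, D, B]
After 6 (rotate_left(4, 6, k=1)): [A, E, F, G, D, B, C]
After 7 (reverse(3, 5)): [A, E, F, B, D, G, C]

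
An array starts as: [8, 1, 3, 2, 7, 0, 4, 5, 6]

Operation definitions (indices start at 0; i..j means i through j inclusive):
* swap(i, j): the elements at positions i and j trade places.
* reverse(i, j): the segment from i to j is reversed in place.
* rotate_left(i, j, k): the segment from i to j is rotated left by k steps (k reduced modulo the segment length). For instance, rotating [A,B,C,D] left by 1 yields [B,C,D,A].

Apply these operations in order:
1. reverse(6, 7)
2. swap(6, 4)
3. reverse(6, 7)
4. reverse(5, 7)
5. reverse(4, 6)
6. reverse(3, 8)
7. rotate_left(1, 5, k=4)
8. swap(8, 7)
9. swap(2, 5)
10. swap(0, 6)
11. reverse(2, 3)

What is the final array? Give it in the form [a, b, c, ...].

After 1 (reverse(6, 7)): [8, 1, 3, 2, 7, 0, 5, 4, 6]
After 2 (swap(6, 4)): [8, 1, 3, 2, 5, 0, 7, 4, 6]
After 3 (reverse(6, 7)): [8, 1, 3, 2, 5, 0, 4, 7, 6]
After 4 (reverse(5, 7)): [8, 1, 3, 2, 5, 7, 4, 0, 6]
After 5 (reverse(4, 6)): [8, 1, 3, 2, 4, 7, 5, 0, 6]
After 6 (reverse(3, 8)): [8, 1, 3, 6, 0, 5, 7, 4, 2]
After 7 (rotate_left(1, 5, k=4)): [8, 5, 1, 3, 6, 0, 7, 4, 2]
After 8 (swap(8, 7)): [8, 5, 1, 3, 6, 0, 7, 2, 4]
After 9 (swap(2, 5)): [8, 5, 0, 3, 6, 1, 7, 2, 4]
After 10 (swap(0, 6)): [7, 5, 0, 3, 6, 1, 8, 2, 4]
After 11 (reverse(2, 3)): [7, 5, 3, 0, 6, 1, 8, 2, 4]

Answer: [7, 5, 3, 0, 6, 1, 8, 2, 4]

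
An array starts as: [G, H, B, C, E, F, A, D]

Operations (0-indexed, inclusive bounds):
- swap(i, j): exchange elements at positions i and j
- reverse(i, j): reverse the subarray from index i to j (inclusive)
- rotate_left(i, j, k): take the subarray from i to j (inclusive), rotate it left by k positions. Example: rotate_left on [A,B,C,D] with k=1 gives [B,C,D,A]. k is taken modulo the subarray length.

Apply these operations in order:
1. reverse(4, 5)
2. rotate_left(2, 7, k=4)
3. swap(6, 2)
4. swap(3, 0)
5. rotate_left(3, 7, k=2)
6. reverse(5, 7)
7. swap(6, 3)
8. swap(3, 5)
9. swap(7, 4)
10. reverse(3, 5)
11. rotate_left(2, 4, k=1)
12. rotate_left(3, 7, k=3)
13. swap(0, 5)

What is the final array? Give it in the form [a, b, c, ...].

Answer: [E, H, G, C, A, D, F, B]

Derivation:
After 1 (reverse(4, 5)): [G, H, B, C, F, E, A, D]
After 2 (rotate_left(2, 7, k=4)): [G, H, A, D, B, C, F, E]
After 3 (swap(6, 2)): [G, H, F, D, B, C, A, E]
After 4 (swap(3, 0)): [D, H, F, G, B, C, A, E]
After 5 (rotate_left(3, 7, k=2)): [D, H, F, C, A, E, G, B]
After 6 (reverse(5, 7)): [D, H, F, C, A, B, G, E]
After 7 (swap(6, 3)): [D, H, F, G, A, B, C, E]
After 8 (swap(3, 5)): [D, H, F, B, A, G, C, E]
After 9 (swap(7, 4)): [D, H, F, B, E, G, C, A]
After 10 (reverse(3, 5)): [D, H, F, G, E, B, C, A]
After 11 (rotate_left(2, 4, k=1)): [D, H, G, E, F, B, C, A]
After 12 (rotate_left(3, 7, k=3)): [D, H, G, C, A, E, F, B]
After 13 (swap(0, 5)): [E, H, G, C, A, D, F, B]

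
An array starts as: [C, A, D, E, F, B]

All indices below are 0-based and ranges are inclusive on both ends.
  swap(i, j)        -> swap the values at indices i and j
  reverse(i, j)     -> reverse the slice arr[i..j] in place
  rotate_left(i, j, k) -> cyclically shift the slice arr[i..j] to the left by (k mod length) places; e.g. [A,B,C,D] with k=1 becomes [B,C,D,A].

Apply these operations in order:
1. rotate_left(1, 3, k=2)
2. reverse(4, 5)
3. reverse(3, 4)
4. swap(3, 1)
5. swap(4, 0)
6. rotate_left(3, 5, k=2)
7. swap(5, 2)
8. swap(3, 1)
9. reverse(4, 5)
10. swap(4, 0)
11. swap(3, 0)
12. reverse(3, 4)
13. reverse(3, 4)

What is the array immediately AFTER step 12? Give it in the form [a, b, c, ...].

After 1 (rotate_left(1, 3, k=2)): [C, E, A, D, F, B]
After 2 (reverse(4, 5)): [C, E, A, D, B, F]
After 3 (reverse(3, 4)): [C, E, A, B, D, F]
After 4 (swap(3, 1)): [C, B, A, E, D, F]
After 5 (swap(4, 0)): [D, B, A, E, C, F]
After 6 (rotate_left(3, 5, k=2)): [D, B, A, F, E, C]
After 7 (swap(5, 2)): [D, B, C, F, E, A]
After 8 (swap(3, 1)): [D, F, C, B, E, A]
After 9 (reverse(4, 5)): [D, F, C, B, A, E]
After 10 (swap(4, 0)): [A, F, C, B, D, E]
After 11 (swap(3, 0)): [B, F, C, A, D, E]
After 12 (reverse(3, 4)): [B, F, C, D, A, E]

Answer: [B, F, C, D, A, E]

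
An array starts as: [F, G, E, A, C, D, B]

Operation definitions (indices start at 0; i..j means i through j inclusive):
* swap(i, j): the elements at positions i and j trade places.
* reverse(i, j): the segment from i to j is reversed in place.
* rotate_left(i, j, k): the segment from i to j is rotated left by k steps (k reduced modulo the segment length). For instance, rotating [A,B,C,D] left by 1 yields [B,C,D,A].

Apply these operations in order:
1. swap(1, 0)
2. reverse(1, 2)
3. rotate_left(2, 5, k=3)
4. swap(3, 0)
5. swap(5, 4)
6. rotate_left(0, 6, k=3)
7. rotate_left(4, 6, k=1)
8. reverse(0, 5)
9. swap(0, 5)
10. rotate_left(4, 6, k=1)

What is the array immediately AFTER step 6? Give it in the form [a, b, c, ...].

After 1 (swap(1, 0)): [G, F, E, A, C, D, B]
After 2 (reverse(1, 2)): [G, E, F, A, C, D, B]
After 3 (rotate_left(2, 5, k=3)): [G, E, D, F, A, C, B]
After 4 (swap(3, 0)): [F, E, D, G, A, C, B]
After 5 (swap(5, 4)): [F, E, D, G, C, A, B]
After 6 (rotate_left(0, 6, k=3)): [G, C, A, B, F, E, D]

Answer: [G, C, A, B, F, E, D]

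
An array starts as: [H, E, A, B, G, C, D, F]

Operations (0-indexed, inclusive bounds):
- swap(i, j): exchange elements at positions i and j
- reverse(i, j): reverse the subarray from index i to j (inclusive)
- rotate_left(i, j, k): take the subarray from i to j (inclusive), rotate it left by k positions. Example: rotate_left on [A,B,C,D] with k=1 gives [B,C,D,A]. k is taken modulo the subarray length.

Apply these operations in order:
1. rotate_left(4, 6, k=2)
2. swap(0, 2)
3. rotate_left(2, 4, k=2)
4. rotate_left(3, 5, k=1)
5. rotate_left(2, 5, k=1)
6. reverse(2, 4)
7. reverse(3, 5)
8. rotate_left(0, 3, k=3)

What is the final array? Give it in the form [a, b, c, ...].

Answer: [D, A, E, H, B, G, C, F]

Derivation:
After 1 (rotate_left(4, 6, k=2)): [H, E, A, B, D, G, C, F]
After 2 (swap(0, 2)): [A, E, H, B, D, G, C, F]
After 3 (rotate_left(2, 4, k=2)): [A, E, D, H, B, G, C, F]
After 4 (rotate_left(3, 5, k=1)): [A, E, D, B, G, H, C, F]
After 5 (rotate_left(2, 5, k=1)): [A, E, B, G, H, D, C, F]
After 6 (reverse(2, 4)): [A, E, H, G, B, D, C, F]
After 7 (reverse(3, 5)): [A, E, H, D, B, G, C, F]
After 8 (rotate_left(0, 3, k=3)): [D, A, E, H, B, G, C, F]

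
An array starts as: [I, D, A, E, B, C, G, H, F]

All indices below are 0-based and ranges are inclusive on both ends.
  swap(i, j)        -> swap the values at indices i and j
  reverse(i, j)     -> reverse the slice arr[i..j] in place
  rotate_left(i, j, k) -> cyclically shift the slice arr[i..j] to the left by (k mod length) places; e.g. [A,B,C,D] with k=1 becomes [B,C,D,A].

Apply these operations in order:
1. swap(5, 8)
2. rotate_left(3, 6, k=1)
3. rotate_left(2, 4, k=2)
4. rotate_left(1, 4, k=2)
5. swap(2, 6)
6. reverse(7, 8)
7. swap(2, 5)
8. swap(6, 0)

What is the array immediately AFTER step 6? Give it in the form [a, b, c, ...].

Answer: [I, A, E, D, F, G, B, C, H]

Derivation:
After 1 (swap(5, 8)): [I, D, A, E, B, F, G, H, C]
After 2 (rotate_left(3, 6, k=1)): [I, D, A, B, F, G, E, H, C]
After 3 (rotate_left(2, 4, k=2)): [I, D, F, A, B, G, E, H, C]
After 4 (rotate_left(1, 4, k=2)): [I, A, B, D, F, G, E, H, C]
After 5 (swap(2, 6)): [I, A, E, D, F, G, B, H, C]
After 6 (reverse(7, 8)): [I, A, E, D, F, G, B, C, H]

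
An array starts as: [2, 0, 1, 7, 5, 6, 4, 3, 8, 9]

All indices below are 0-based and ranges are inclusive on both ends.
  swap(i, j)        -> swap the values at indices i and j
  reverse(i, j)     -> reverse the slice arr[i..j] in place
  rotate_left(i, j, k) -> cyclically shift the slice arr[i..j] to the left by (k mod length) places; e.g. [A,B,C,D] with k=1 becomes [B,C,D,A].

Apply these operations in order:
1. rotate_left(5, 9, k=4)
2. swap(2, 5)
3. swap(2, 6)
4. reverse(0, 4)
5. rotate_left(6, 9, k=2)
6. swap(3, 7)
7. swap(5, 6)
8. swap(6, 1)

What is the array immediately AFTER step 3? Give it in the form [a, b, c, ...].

Answer: [2, 0, 6, 7, 5, 1, 9, 4, 3, 8]

Derivation:
After 1 (rotate_left(5, 9, k=4)): [2, 0, 1, 7, 5, 9, 6, 4, 3, 8]
After 2 (swap(2, 5)): [2, 0, 9, 7, 5, 1, 6, 4, 3, 8]
After 3 (swap(2, 6)): [2, 0, 6, 7, 5, 1, 9, 4, 3, 8]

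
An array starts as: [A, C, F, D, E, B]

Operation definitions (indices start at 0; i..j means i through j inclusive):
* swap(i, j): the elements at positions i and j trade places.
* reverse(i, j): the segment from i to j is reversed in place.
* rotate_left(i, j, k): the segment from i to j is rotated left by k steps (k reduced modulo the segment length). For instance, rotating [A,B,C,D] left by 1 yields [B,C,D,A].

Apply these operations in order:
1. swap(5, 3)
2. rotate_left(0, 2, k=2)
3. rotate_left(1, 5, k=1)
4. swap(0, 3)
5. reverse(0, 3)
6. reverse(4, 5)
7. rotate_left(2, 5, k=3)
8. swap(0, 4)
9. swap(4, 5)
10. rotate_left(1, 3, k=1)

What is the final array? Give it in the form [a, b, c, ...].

Answer: [E, D, C, B, A, F]

Derivation:
After 1 (swap(5, 3)): [A, C, F, B, E, D]
After 2 (rotate_left(0, 2, k=2)): [F, A, C, B, E, D]
After 3 (rotate_left(1, 5, k=1)): [F, C, B, E, D, A]
After 4 (swap(0, 3)): [E, C, B, F, D, A]
After 5 (reverse(0, 3)): [F, B, C, E, D, A]
After 6 (reverse(4, 5)): [F, B, C, E, A, D]
After 7 (rotate_left(2, 5, k=3)): [F, B, D, C, E, A]
After 8 (swap(0, 4)): [E, B, D, C, F, A]
After 9 (swap(4, 5)): [E, B, D, C, A, F]
After 10 (rotate_left(1, 3, k=1)): [E, D, C, B, A, F]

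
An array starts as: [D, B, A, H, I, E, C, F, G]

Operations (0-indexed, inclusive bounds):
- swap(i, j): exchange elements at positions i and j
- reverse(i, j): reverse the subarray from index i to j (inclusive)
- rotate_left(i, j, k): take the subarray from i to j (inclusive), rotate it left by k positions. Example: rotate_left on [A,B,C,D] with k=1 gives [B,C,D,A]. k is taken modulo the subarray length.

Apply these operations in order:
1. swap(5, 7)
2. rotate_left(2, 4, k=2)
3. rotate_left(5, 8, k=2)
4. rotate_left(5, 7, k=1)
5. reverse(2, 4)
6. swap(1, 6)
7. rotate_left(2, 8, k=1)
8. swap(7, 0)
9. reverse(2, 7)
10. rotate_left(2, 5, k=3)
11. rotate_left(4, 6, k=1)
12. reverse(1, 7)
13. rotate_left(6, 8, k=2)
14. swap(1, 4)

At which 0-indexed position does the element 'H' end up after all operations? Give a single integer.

Answer: 6

Derivation:
After 1 (swap(5, 7)): [D, B, A, H, I, F, C, E, G]
After 2 (rotate_left(2, 4, k=2)): [D, B, I, A, H, F, C, E, G]
After 3 (rotate_left(5, 8, k=2)): [D, B, I, A, H, E, G, F, C]
After 4 (rotate_left(5, 7, k=1)): [D, B, I, A, H, G, F, E, C]
After 5 (reverse(2, 4)): [D, B, H, A, I, G, F, E, C]
After 6 (swap(1, 6)): [D, F, H, A, I, G, B, E, C]
After 7 (rotate_left(2, 8, k=1)): [D, F, A, I, G, B, E, C, H]
After 8 (swap(7, 0)): [C, F, A, I, G, B, E, D, H]
After 9 (reverse(2, 7)): [C, F, D, E, B, G, I, A, H]
After 10 (rotate_left(2, 5, k=3)): [C, F, G, D, E, B, I, A, H]
After 11 (rotate_left(4, 6, k=1)): [C, F, G, D, B, I, E, A, H]
After 12 (reverse(1, 7)): [C, A, E, I, B, D, G, F, H]
After 13 (rotate_left(6, 8, k=2)): [C, A, E, I, B, D, H, G, F]
After 14 (swap(1, 4)): [C, B, E, I, A, D, H, G, F]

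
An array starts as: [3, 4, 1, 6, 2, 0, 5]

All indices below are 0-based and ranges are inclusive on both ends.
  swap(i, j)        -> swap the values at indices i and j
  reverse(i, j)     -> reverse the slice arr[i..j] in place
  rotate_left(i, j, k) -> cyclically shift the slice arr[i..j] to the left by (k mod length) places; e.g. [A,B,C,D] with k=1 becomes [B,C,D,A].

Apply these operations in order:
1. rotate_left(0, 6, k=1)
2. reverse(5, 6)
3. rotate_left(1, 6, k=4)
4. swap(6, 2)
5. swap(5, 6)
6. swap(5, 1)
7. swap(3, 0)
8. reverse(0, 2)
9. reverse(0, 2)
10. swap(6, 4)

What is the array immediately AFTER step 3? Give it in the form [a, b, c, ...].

After 1 (rotate_left(0, 6, k=1)): [4, 1, 6, 2, 0, 5, 3]
After 2 (reverse(5, 6)): [4, 1, 6, 2, 0, 3, 5]
After 3 (rotate_left(1, 6, k=4)): [4, 3, 5, 1, 6, 2, 0]

Answer: [4, 3, 5, 1, 6, 2, 0]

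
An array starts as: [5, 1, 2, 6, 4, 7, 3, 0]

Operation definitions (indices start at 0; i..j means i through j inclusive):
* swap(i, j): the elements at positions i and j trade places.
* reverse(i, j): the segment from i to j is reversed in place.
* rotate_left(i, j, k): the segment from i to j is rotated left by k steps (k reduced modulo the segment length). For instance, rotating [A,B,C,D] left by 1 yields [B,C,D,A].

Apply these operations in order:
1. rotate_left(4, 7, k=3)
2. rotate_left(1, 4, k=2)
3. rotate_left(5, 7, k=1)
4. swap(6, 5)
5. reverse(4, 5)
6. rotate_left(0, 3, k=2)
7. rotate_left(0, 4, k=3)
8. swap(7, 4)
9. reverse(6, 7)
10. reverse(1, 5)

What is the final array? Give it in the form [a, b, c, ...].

After 1 (rotate_left(4, 7, k=3)): [5, 1, 2, 6, 0, 4, 7, 3]
After 2 (rotate_left(1, 4, k=2)): [5, 6, 0, 1, 2, 4, 7, 3]
After 3 (rotate_left(5, 7, k=1)): [5, 6, 0, 1, 2, 7, 3, 4]
After 4 (swap(6, 5)): [5, 6, 0, 1, 2, 3, 7, 4]
After 5 (reverse(4, 5)): [5, 6, 0, 1, 3, 2, 7, 4]
After 6 (rotate_left(0, 3, k=2)): [0, 1, 5, 6, 3, 2, 7, 4]
After 7 (rotate_left(0, 4, k=3)): [6, 3, 0, 1, 5, 2, 7, 4]
After 8 (swap(7, 4)): [6, 3, 0, 1, 4, 2, 7, 5]
After 9 (reverse(6, 7)): [6, 3, 0, 1, 4, 2, 5, 7]
After 10 (reverse(1, 5)): [6, 2, 4, 1, 0, 3, 5, 7]

Answer: [6, 2, 4, 1, 0, 3, 5, 7]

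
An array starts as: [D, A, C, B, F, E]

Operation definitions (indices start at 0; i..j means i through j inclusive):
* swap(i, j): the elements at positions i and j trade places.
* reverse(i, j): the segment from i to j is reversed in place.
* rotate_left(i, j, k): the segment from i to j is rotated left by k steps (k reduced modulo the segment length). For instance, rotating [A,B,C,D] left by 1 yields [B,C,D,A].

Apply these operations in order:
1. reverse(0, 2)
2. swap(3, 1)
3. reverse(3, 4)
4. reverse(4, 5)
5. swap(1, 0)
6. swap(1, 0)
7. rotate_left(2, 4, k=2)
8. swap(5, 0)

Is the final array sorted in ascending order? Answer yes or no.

Answer: no

Derivation:
After 1 (reverse(0, 2)): [C, A, D, B, F, E]
After 2 (swap(3, 1)): [C, B, D, A, F, E]
After 3 (reverse(3, 4)): [C, B, D, F, A, E]
After 4 (reverse(4, 5)): [C, B, D, F, E, A]
After 5 (swap(1, 0)): [B, C, D, F, E, A]
After 6 (swap(1, 0)): [C, B, D, F, E, A]
After 7 (rotate_left(2, 4, k=2)): [C, B, E, D, F, A]
After 8 (swap(5, 0)): [A, B, E, D, F, C]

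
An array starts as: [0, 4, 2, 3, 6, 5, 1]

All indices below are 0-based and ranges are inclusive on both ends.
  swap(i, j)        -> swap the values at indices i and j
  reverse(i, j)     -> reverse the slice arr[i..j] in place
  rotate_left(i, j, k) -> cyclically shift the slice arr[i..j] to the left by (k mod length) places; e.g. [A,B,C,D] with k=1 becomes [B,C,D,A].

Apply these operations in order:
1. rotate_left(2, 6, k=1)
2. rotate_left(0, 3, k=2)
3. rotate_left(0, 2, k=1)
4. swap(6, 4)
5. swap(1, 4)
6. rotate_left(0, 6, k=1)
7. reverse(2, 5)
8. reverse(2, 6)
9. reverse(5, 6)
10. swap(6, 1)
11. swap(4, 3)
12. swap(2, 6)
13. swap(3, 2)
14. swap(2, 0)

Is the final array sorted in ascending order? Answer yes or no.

After 1 (rotate_left(2, 6, k=1)): [0, 4, 3, 6, 5, 1, 2]
After 2 (rotate_left(0, 3, k=2)): [3, 6, 0, 4, 5, 1, 2]
After 3 (rotate_left(0, 2, k=1)): [6, 0, 3, 4, 5, 1, 2]
After 4 (swap(6, 4)): [6, 0, 3, 4, 2, 1, 5]
After 5 (swap(1, 4)): [6, 2, 3, 4, 0, 1, 5]
After 6 (rotate_left(0, 6, k=1)): [2, 3, 4, 0, 1, 5, 6]
After 7 (reverse(2, 5)): [2, 3, 5, 1, 0, 4, 6]
After 8 (reverse(2, 6)): [2, 3, 6, 4, 0, 1, 5]
After 9 (reverse(5, 6)): [2, 3, 6, 4, 0, 5, 1]
After 10 (swap(6, 1)): [2, 1, 6, 4, 0, 5, 3]
After 11 (swap(4, 3)): [2, 1, 6, 0, 4, 5, 3]
After 12 (swap(2, 6)): [2, 1, 3, 0, 4, 5, 6]
After 13 (swap(3, 2)): [2, 1, 0, 3, 4, 5, 6]
After 14 (swap(2, 0)): [0, 1, 2, 3, 4, 5, 6]

Answer: yes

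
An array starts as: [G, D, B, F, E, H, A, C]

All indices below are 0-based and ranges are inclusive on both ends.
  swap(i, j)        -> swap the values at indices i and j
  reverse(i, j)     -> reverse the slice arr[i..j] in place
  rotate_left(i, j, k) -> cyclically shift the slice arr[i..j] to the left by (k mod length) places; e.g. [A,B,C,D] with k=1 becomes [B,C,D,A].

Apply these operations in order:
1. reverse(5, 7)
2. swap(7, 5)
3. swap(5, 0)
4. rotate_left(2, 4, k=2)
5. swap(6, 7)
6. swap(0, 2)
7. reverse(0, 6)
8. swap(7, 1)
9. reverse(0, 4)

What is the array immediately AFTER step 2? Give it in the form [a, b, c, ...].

Answer: [G, D, B, F, E, H, A, C]

Derivation:
After 1 (reverse(5, 7)): [G, D, B, F, E, C, A, H]
After 2 (swap(7, 5)): [G, D, B, F, E, H, A, C]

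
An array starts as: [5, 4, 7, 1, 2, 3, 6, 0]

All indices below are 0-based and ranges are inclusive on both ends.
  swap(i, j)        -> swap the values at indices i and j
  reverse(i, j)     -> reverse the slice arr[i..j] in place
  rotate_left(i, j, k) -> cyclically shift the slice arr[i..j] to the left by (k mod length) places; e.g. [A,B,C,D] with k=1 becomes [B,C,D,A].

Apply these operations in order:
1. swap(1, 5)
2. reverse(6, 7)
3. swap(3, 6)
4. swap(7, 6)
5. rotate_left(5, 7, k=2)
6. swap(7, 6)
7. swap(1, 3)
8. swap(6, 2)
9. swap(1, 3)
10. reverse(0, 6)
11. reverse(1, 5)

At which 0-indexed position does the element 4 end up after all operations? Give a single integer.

Answer: 7

Derivation:
After 1 (swap(1, 5)): [5, 3, 7, 1, 2, 4, 6, 0]
After 2 (reverse(6, 7)): [5, 3, 7, 1, 2, 4, 0, 6]
After 3 (swap(3, 6)): [5, 3, 7, 0, 2, 4, 1, 6]
After 4 (swap(7, 6)): [5, 3, 7, 0, 2, 4, 6, 1]
After 5 (rotate_left(5, 7, k=2)): [5, 3, 7, 0, 2, 1, 4, 6]
After 6 (swap(7, 6)): [5, 3, 7, 0, 2, 1, 6, 4]
After 7 (swap(1, 3)): [5, 0, 7, 3, 2, 1, 6, 4]
After 8 (swap(6, 2)): [5, 0, 6, 3, 2, 1, 7, 4]
After 9 (swap(1, 3)): [5, 3, 6, 0, 2, 1, 7, 4]
After 10 (reverse(0, 6)): [7, 1, 2, 0, 6, 3, 5, 4]
After 11 (reverse(1, 5)): [7, 3, 6, 0, 2, 1, 5, 4]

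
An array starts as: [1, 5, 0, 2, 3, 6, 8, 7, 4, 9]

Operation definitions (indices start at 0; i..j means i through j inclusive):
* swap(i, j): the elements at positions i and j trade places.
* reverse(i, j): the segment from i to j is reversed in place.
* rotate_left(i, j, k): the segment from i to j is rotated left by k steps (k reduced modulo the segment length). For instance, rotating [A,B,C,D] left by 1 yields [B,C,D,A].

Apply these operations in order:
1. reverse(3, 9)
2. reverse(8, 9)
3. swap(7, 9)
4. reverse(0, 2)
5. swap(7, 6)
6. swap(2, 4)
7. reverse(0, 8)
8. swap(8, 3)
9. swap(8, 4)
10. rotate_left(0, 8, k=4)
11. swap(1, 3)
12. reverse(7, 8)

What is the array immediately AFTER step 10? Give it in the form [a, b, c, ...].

Answer: [7, 9, 4, 5, 1, 2, 8, 3, 0, 6]

Derivation:
After 1 (reverse(3, 9)): [1, 5, 0, 9, 4, 7, 8, 6, 3, 2]
After 2 (reverse(8, 9)): [1, 5, 0, 9, 4, 7, 8, 6, 2, 3]
After 3 (swap(7, 9)): [1, 5, 0, 9, 4, 7, 8, 3, 2, 6]
After 4 (reverse(0, 2)): [0, 5, 1, 9, 4, 7, 8, 3, 2, 6]
After 5 (swap(7, 6)): [0, 5, 1, 9, 4, 7, 3, 8, 2, 6]
After 6 (swap(2, 4)): [0, 5, 4, 9, 1, 7, 3, 8, 2, 6]
After 7 (reverse(0, 8)): [2, 8, 3, 7, 1, 9, 4, 5, 0, 6]
After 8 (swap(8, 3)): [2, 8, 3, 0, 1, 9, 4, 5, 7, 6]
After 9 (swap(8, 4)): [2, 8, 3, 0, 7, 9, 4, 5, 1, 6]
After 10 (rotate_left(0, 8, k=4)): [7, 9, 4, 5, 1, 2, 8, 3, 0, 6]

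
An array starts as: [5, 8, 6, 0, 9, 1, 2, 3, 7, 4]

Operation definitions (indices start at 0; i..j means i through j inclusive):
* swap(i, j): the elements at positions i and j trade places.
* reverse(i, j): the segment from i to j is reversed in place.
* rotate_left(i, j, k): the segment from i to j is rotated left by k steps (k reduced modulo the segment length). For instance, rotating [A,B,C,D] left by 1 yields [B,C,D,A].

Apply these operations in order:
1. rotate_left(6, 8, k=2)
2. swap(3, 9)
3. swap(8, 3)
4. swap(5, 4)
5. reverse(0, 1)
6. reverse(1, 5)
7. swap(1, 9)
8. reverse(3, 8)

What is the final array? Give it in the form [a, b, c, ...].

After 1 (rotate_left(6, 8, k=2)): [5, 8, 6, 0, 9, 1, 7, 2, 3, 4]
After 2 (swap(3, 9)): [5, 8, 6, 4, 9, 1, 7, 2, 3, 0]
After 3 (swap(8, 3)): [5, 8, 6, 3, 9, 1, 7, 2, 4, 0]
After 4 (swap(5, 4)): [5, 8, 6, 3, 1, 9, 7, 2, 4, 0]
After 5 (reverse(0, 1)): [8, 5, 6, 3, 1, 9, 7, 2, 4, 0]
After 6 (reverse(1, 5)): [8, 9, 1, 3, 6, 5, 7, 2, 4, 0]
After 7 (swap(1, 9)): [8, 0, 1, 3, 6, 5, 7, 2, 4, 9]
After 8 (reverse(3, 8)): [8, 0, 1, 4, 2, 7, 5, 6, 3, 9]

Answer: [8, 0, 1, 4, 2, 7, 5, 6, 3, 9]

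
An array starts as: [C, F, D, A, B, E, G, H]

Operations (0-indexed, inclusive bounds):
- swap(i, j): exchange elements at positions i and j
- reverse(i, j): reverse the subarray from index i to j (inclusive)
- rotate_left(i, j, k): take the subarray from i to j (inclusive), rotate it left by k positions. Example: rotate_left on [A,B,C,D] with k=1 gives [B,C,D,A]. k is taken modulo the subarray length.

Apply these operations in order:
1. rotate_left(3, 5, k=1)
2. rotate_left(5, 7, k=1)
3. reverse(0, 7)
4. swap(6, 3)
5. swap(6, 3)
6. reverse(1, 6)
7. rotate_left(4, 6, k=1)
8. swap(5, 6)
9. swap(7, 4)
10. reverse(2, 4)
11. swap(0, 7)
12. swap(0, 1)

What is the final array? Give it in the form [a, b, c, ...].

Answer: [F, G, C, B, D, E, H, A]

Derivation:
After 1 (rotate_left(3, 5, k=1)): [C, F, D, B, E, A, G, H]
After 2 (rotate_left(5, 7, k=1)): [C, F, D, B, E, G, H, A]
After 3 (reverse(0, 7)): [A, H, G, E, B, D, F, C]
After 4 (swap(6, 3)): [A, H, G, F, B, D, E, C]
After 5 (swap(6, 3)): [A, H, G, E, B, D, F, C]
After 6 (reverse(1, 6)): [A, F, D, B, E, G, H, C]
After 7 (rotate_left(4, 6, k=1)): [A, F, D, B, G, H, E, C]
After 8 (swap(5, 6)): [A, F, D, B, G, E, H, C]
After 9 (swap(7, 4)): [A, F, D, B, C, E, H, G]
After 10 (reverse(2, 4)): [A, F, C, B, D, E, H, G]
After 11 (swap(0, 7)): [G, F, C, B, D, E, H, A]
After 12 (swap(0, 1)): [F, G, C, B, D, E, H, A]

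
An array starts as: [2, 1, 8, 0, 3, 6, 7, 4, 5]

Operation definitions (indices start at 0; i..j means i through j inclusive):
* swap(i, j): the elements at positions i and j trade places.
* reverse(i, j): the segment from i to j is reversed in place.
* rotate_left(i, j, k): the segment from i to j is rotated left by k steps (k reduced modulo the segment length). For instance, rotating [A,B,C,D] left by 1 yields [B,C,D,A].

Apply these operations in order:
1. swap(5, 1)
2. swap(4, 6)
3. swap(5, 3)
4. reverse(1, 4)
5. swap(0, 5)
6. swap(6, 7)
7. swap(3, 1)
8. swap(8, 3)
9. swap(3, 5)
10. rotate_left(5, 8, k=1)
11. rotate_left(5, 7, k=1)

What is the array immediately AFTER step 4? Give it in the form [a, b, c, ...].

After 1 (swap(5, 1)): [2, 6, 8, 0, 3, 1, 7, 4, 5]
After 2 (swap(4, 6)): [2, 6, 8, 0, 7, 1, 3, 4, 5]
After 3 (swap(5, 3)): [2, 6, 8, 1, 7, 0, 3, 4, 5]
After 4 (reverse(1, 4)): [2, 7, 1, 8, 6, 0, 3, 4, 5]

Answer: [2, 7, 1, 8, 6, 0, 3, 4, 5]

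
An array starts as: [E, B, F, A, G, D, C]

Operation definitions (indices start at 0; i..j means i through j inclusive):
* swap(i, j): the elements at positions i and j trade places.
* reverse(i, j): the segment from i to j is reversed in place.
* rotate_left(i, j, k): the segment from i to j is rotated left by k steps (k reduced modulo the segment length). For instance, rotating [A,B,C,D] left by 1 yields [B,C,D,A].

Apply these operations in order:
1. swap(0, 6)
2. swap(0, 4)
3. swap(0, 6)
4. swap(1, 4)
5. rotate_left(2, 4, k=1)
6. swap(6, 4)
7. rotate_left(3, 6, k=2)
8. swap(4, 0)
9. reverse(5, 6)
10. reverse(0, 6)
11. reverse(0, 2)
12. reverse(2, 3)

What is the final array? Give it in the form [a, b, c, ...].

Answer: [E, G, D, B, A, C, F]

Derivation:
After 1 (swap(0, 6)): [C, B, F, A, G, D, E]
After 2 (swap(0, 4)): [G, B, F, A, C, D, E]
After 3 (swap(0, 6)): [E, B, F, A, C, D, G]
After 4 (swap(1, 4)): [E, C, F, A, B, D, G]
After 5 (rotate_left(2, 4, k=1)): [E, C, A, B, F, D, G]
After 6 (swap(6, 4)): [E, C, A, B, G, D, F]
After 7 (rotate_left(3, 6, k=2)): [E, C, A, D, F, B, G]
After 8 (swap(4, 0)): [F, C, A, D, E, B, G]
After 9 (reverse(5, 6)): [F, C, A, D, E, G, B]
After 10 (reverse(0, 6)): [B, G, E, D, A, C, F]
After 11 (reverse(0, 2)): [E, G, B, D, A, C, F]
After 12 (reverse(2, 3)): [E, G, D, B, A, C, F]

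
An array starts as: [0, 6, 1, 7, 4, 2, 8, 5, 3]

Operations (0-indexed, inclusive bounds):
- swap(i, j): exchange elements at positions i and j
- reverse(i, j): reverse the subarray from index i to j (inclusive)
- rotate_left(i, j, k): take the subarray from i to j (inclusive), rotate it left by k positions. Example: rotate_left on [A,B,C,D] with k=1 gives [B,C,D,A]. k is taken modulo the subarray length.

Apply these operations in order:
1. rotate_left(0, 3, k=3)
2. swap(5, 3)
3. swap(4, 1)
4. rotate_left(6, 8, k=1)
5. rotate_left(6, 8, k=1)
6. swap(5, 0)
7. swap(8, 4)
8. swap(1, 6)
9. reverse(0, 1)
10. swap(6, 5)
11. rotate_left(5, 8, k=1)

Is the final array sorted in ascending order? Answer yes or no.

Answer: no

Derivation:
After 1 (rotate_left(0, 3, k=3)): [7, 0, 6, 1, 4, 2, 8, 5, 3]
After 2 (swap(5, 3)): [7, 0, 6, 2, 4, 1, 8, 5, 3]
After 3 (swap(4, 1)): [7, 4, 6, 2, 0, 1, 8, 5, 3]
After 4 (rotate_left(6, 8, k=1)): [7, 4, 6, 2, 0, 1, 5, 3, 8]
After 5 (rotate_left(6, 8, k=1)): [7, 4, 6, 2, 0, 1, 3, 8, 5]
After 6 (swap(5, 0)): [1, 4, 6, 2, 0, 7, 3, 8, 5]
After 7 (swap(8, 4)): [1, 4, 6, 2, 5, 7, 3, 8, 0]
After 8 (swap(1, 6)): [1, 3, 6, 2, 5, 7, 4, 8, 0]
After 9 (reverse(0, 1)): [3, 1, 6, 2, 5, 7, 4, 8, 0]
After 10 (swap(6, 5)): [3, 1, 6, 2, 5, 4, 7, 8, 0]
After 11 (rotate_left(5, 8, k=1)): [3, 1, 6, 2, 5, 7, 8, 0, 4]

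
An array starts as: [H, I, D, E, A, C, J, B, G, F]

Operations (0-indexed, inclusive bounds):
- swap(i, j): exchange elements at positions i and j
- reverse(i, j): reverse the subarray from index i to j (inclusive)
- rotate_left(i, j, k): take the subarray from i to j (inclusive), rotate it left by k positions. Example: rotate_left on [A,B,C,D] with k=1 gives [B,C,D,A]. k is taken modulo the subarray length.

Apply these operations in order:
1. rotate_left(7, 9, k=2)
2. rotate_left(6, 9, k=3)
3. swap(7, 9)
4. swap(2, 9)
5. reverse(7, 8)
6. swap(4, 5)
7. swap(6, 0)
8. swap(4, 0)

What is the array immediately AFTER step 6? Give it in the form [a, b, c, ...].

After 1 (rotate_left(7, 9, k=2)): [H, I, D, E, A, C, J, F, B, G]
After 2 (rotate_left(6, 9, k=3)): [H, I, D, E, A, C, G, J, F, B]
After 3 (swap(7, 9)): [H, I, D, E, A, C, G, B, F, J]
After 4 (swap(2, 9)): [H, I, J, E, A, C, G, B, F, D]
After 5 (reverse(7, 8)): [H, I, J, E, A, C, G, F, B, D]
After 6 (swap(4, 5)): [H, I, J, E, C, A, G, F, B, D]

Answer: [H, I, J, E, C, A, G, F, B, D]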